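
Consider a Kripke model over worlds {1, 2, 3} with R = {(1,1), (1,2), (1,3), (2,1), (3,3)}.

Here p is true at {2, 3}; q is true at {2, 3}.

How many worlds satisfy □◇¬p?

1: successors {1, 2, 3}; ◇¬p there: 1:T, 2:T, 3:F. ✗
2: successors {1}; ◇¬p there: 1:T. ✓
3: successors {3}; ◇¬p there: 3:F. ✗
Satisfying worlds: {2}.

1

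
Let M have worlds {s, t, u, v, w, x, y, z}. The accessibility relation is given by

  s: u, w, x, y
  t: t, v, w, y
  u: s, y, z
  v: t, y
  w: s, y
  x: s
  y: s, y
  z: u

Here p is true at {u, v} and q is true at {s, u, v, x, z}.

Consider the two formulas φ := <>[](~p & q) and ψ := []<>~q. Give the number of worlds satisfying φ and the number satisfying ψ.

For <>[](~p & q):
s: successors {u, w, x, y}; [](~p & q) there: u:F, w:F, x:T, y:F. ✓
t: successors {t, v, w, y}; [](~p & q) there: t:F, v:F, w:F, y:F. ✗
u: successors {s, y, z}; [](~p & q) there: s:F, y:F, z:F. ✗
v: successors {t, y}; [](~p & q) there: t:F, y:F. ✗
w: successors {s, y}; [](~p & q) there: s:F, y:F. ✗
x: successors {s}; [](~p & q) there: s:F. ✗
y: successors {s, y}; [](~p & q) there: s:F, y:F. ✗
z: successors {u}; [](~p & q) there: u:F. ✗
— 1 world.
For []<>~q:
s: successors {u, w, x, y}; <>~q there: u:T, w:T, x:F, y:T. ✗
t: successors {t, v, w, y}; <>~q there: t:T, v:T, w:T, y:T. ✓
u: successors {s, y, z}; <>~q there: s:T, y:T, z:F. ✗
v: successors {t, y}; <>~q there: t:T, y:T. ✓
w: successors {s, y}; <>~q there: s:T, y:T. ✓
x: successors {s}; <>~q there: s:T. ✓
y: successors {s, y}; <>~q there: s:T, y:T. ✓
z: successors {u}; <>~q there: u:T. ✓
— 6 worlds.

1 and 6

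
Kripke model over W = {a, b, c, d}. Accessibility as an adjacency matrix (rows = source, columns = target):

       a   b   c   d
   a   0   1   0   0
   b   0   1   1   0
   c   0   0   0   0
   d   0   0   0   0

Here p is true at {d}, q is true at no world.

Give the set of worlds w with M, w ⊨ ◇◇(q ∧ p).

a: successors {b}; ◇(q ∧ p) there: b:F. ✗
b: successors {b, c}; ◇(q ∧ p) there: b:F, c:F. ✗
c: no successors, so ◇◇(q ∧ p) fails. ✗
d: no successors, so ◇◇(q ∧ p) fails. ✗

∅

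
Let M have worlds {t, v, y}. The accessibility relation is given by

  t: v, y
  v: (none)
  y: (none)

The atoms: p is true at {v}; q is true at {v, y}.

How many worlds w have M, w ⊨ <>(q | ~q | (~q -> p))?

1

t: successors {v, y}; q | ~q | (~q -> p) there: v:T, y:T. ✓
v: no successors, so <>(q | ~q | (~q -> p)) fails. ✗
y: no successors, so <>(q | ~q | (~q -> p)) fails. ✗
Satisfying worlds: {t}.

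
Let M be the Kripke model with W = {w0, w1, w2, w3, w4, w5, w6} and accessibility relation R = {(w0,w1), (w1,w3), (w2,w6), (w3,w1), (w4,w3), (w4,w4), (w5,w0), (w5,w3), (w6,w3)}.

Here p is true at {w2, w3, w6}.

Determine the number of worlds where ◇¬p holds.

w0: successors {w1}; ¬p there: w1:T. ✓
w1: successors {w3}; ¬p there: w3:F. ✗
w2: successors {w6}; ¬p there: w6:F. ✗
w3: successors {w1}; ¬p there: w1:T. ✓
w4: successors {w3, w4}; ¬p there: w3:F, w4:T. ✓
w5: successors {w0, w3}; ¬p there: w0:T, w3:F. ✓
w6: successors {w3}; ¬p there: w3:F. ✗
Satisfying worlds: {w0, w3, w4, w5}.

4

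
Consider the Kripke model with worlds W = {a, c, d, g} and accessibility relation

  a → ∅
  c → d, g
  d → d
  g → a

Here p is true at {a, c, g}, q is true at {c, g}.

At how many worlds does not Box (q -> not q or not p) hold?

1

a: Box (q -> not q or not p) is T. ✗
c: Box (q -> not q or not p) is F. ✓
d: Box (q -> not q or not p) is T. ✗
g: Box (q -> not q or not p) is T. ✗
Satisfying worlds: {c}.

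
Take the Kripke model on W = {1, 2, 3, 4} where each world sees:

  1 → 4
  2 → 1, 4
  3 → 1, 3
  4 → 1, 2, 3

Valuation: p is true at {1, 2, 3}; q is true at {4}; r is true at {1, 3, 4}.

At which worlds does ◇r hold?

{1, 2, 3, 4}

1: successors {4}; r there: 4:T. ✓
2: successors {1, 4}; r there: 1:T, 4:T. ✓
3: successors {1, 3}; r there: 1:T, 3:T. ✓
4: successors {1, 2, 3}; r there: 1:T, 2:F, 3:T. ✓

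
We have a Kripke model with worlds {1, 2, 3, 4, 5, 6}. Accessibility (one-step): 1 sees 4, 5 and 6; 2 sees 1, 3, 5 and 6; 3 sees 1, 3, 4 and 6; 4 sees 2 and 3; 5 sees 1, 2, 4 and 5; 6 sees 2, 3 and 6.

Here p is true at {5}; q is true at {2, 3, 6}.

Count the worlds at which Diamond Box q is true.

5

1: successors {4, 5, 6}; Box q there: 4:T, 5:F, 6:T. ✓
2: successors {1, 3, 5, 6}; Box q there: 1:F, 3:F, 5:F, 6:T. ✓
3: successors {1, 3, 4, 6}; Box q there: 1:F, 3:F, 4:T, 6:T. ✓
4: successors {2, 3}; Box q there: 2:F, 3:F. ✗
5: successors {1, 2, 4, 5}; Box q there: 1:F, 2:F, 4:T, 5:F. ✓
6: successors {2, 3, 6}; Box q there: 2:F, 3:F, 6:T. ✓
Satisfying worlds: {1, 2, 3, 5, 6}.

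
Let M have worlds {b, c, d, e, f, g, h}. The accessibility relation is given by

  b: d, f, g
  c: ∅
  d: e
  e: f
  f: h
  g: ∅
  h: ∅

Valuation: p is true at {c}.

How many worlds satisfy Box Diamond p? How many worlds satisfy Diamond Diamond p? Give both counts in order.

For Box Diamond p:
b: successors {d, f, g}; Diamond p there: d:F, f:F, g:F. ✗
c: no successors, so Box Diamond p holds vacuously. ✓
d: successors {e}; Diamond p there: e:F. ✗
e: successors {f}; Diamond p there: f:F. ✗
f: successors {h}; Diamond p there: h:F. ✗
g: no successors, so Box Diamond p holds vacuously. ✓
h: no successors, so Box Diamond p holds vacuously. ✓
— 3 worlds.
For Diamond Diamond p:
b: successors {d, f, g}; Diamond p there: d:F, f:F, g:F. ✗
c: no successors, so Diamond Diamond p fails. ✗
d: successors {e}; Diamond p there: e:F. ✗
e: successors {f}; Diamond p there: f:F. ✗
f: successors {h}; Diamond p there: h:F. ✗
g: no successors, so Diamond Diamond p fails. ✗
h: no successors, so Diamond Diamond p fails. ✗
— 0 worlds.

3 and 0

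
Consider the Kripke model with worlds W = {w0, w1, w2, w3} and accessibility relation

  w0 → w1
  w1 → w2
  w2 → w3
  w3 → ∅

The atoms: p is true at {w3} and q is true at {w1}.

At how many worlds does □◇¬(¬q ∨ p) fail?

3

w0: successors {w1}; ◇¬(¬q ∨ p) there: w1:F. ✗
w1: successors {w2}; ◇¬(¬q ∨ p) there: w2:F. ✗
w2: successors {w3}; ◇¬(¬q ∨ p) there: w3:F. ✗
w3: no successors, so □◇¬(¬q ∨ p) holds vacuously. ✓
Satisfying worlds: {w3}.
So □◇¬(¬q ∨ p) fails at the other 3 worlds.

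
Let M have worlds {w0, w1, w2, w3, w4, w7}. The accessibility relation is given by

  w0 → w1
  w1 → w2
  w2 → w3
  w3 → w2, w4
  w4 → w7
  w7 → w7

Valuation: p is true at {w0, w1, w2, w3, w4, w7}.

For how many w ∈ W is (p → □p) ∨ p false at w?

0

w0: p → □p is T, p is T. ✓
w1: p → □p is T, p is T. ✓
w2: p → □p is T, p is T. ✓
w3: p → □p is T, p is T. ✓
w4: p → □p is T, p is T. ✓
w7: p → □p is T, p is T. ✓
Satisfying worlds: {w0, w1, w2, w3, w4, w7}.
So (p → □p) ∨ p fails at the other 0 worlds.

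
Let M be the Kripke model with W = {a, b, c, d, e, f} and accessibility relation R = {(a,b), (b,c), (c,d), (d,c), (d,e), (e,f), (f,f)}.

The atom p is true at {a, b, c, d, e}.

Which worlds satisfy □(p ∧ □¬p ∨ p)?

a: successors {b}; p ∧ □¬p ∨ p there: b:T. ✓
b: successors {c}; p ∧ □¬p ∨ p there: c:T. ✓
c: successors {d}; p ∧ □¬p ∨ p there: d:T. ✓
d: successors {c, e}; p ∧ □¬p ∨ p there: c:T, e:T. ✓
e: successors {f}; p ∧ □¬p ∨ p there: f:F. ✗
f: successors {f}; p ∧ □¬p ∨ p there: f:F. ✗

{a, b, c, d}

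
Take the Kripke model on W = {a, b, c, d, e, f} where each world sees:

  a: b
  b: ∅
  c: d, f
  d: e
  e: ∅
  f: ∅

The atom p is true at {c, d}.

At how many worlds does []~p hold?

5

a: successors {b}; ~p there: b:T. ✓
b: no successors, so []~p holds vacuously. ✓
c: successors {d, f}; ~p there: d:F, f:T. ✗
d: successors {e}; ~p there: e:T. ✓
e: no successors, so []~p holds vacuously. ✓
f: no successors, so []~p holds vacuously. ✓
Satisfying worlds: {a, b, d, e, f}.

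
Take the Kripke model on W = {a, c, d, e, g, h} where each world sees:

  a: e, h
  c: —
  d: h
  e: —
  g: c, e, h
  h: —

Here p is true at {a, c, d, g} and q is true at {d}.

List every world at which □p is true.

a: successors {e, h}; p there: e:F, h:F. ✗
c: no successors, so □p holds vacuously. ✓
d: successors {h}; p there: h:F. ✗
e: no successors, so □p holds vacuously. ✓
g: successors {c, e, h}; p there: c:T, e:F, h:F. ✗
h: no successors, so □p holds vacuously. ✓

{c, e, h}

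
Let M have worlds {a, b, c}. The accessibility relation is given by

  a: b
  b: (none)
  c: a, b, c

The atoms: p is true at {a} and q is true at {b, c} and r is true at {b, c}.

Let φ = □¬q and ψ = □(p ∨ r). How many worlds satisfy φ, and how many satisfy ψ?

1 and 3

For □¬q:
a: successors {b}; ¬q there: b:F. ✗
b: no successors, so □¬q holds vacuously. ✓
c: successors {a, b, c}; ¬q there: a:T, b:F, c:F. ✗
— 1 world.
For □(p ∨ r):
a: successors {b}; p ∨ r there: b:T. ✓
b: no successors, so □(p ∨ r) holds vacuously. ✓
c: successors {a, b, c}; p ∨ r there: a:T, b:T, c:T. ✓
— 3 worlds.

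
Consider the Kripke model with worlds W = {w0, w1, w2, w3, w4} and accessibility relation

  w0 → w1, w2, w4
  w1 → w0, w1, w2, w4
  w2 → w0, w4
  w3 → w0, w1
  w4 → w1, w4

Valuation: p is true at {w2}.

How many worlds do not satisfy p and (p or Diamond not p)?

4

w0: p is F, p or Diamond not p is T. ✗
w1: p is F, p or Diamond not p is T. ✗
w2: p is T, p or Diamond not p is T. ✓
w3: p is F, p or Diamond not p is T. ✗
w4: p is F, p or Diamond not p is T. ✗
Satisfying worlds: {w2}.
So p and (p or Diamond not p) fails at the other 4 worlds.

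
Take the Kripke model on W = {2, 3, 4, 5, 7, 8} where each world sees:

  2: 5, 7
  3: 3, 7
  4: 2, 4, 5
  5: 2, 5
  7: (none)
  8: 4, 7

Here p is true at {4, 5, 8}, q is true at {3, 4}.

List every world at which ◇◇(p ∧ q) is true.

2: successors {5, 7}; ◇(p ∧ q) there: 5:F, 7:F. ✗
3: successors {3, 7}; ◇(p ∧ q) there: 3:F, 7:F. ✗
4: successors {2, 4, 5}; ◇(p ∧ q) there: 2:F, 4:T, 5:F. ✓
5: successors {2, 5}; ◇(p ∧ q) there: 2:F, 5:F. ✗
7: no successors, so ◇◇(p ∧ q) fails. ✗
8: successors {4, 7}; ◇(p ∧ q) there: 4:T, 7:F. ✓

{4, 8}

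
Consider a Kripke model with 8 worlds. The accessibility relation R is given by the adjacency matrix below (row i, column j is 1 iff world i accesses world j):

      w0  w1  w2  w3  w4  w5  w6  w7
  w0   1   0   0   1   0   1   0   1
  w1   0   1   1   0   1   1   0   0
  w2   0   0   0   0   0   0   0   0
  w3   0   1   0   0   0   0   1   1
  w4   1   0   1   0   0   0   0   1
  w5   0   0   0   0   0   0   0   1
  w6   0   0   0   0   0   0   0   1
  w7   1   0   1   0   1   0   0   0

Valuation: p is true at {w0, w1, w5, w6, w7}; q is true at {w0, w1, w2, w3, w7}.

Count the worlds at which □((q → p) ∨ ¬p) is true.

w0: successors {w0, w3, w5, w7}; (q → p) ∨ ¬p there: w0:T, w3:T, w5:T, w7:T. ✓
w1: successors {w1, w2, w4, w5}; (q → p) ∨ ¬p there: w1:T, w2:T, w4:T, w5:T. ✓
w2: no successors, so □((q → p) ∨ ¬p) holds vacuously. ✓
w3: successors {w1, w6, w7}; (q → p) ∨ ¬p there: w1:T, w6:T, w7:T. ✓
w4: successors {w0, w2, w7}; (q → p) ∨ ¬p there: w0:T, w2:T, w7:T. ✓
w5: successors {w7}; (q → p) ∨ ¬p there: w7:T. ✓
w6: successors {w7}; (q → p) ∨ ¬p there: w7:T. ✓
w7: successors {w0, w2, w4}; (q → p) ∨ ¬p there: w0:T, w2:T, w4:T. ✓
Satisfying worlds: {w0, w1, w2, w3, w4, w5, w6, w7}.

8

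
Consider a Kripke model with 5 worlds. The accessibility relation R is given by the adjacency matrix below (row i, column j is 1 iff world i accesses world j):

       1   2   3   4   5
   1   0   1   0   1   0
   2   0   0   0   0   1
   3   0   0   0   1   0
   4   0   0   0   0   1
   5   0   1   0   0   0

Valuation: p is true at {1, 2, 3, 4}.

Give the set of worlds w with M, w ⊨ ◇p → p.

1: ◇p is T, p is T. ✓
2: ◇p is F, p is T. ✓
3: ◇p is T, p is T. ✓
4: ◇p is F, p is T. ✓
5: ◇p is T, p is F. ✗

{1, 2, 3, 4}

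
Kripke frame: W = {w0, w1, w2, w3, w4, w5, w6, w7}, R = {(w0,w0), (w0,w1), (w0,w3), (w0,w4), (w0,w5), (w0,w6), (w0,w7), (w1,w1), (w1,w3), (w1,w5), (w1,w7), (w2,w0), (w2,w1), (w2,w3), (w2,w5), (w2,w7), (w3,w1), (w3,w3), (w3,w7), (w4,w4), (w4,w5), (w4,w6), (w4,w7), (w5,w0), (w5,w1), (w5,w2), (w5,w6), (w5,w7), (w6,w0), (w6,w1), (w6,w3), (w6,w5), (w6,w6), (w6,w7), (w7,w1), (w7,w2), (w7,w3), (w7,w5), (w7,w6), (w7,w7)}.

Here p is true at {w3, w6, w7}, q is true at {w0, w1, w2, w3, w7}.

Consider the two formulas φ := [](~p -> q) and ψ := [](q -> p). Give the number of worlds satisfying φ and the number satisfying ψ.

For [](~p -> q):
w0: successors {w0, w1, w3, w4, w5, w6, w7}; ~p -> q there: w0:T, w1:T, w3:T, w4:F, w5:F, w6:T, w7:T. ✗
w1: successors {w1, w3, w5, w7}; ~p -> q there: w1:T, w3:T, w5:F, w7:T. ✗
w2: successors {w0, w1, w3, w5, w7}; ~p -> q there: w0:T, w1:T, w3:T, w5:F, w7:T. ✗
w3: successors {w1, w3, w7}; ~p -> q there: w1:T, w3:T, w7:T. ✓
w4: successors {w4, w5, w6, w7}; ~p -> q there: w4:F, w5:F, w6:T, w7:T. ✗
w5: successors {w0, w1, w2, w6, w7}; ~p -> q there: w0:T, w1:T, w2:T, w6:T, w7:T. ✓
w6: successors {w0, w1, w3, w5, w6, w7}; ~p -> q there: w0:T, w1:T, w3:T, w5:F, w6:T, w7:T. ✗
w7: successors {w1, w2, w3, w5, w6, w7}; ~p -> q there: w1:T, w2:T, w3:T, w5:F, w6:T, w7:T. ✗
— 2 worlds.
For [](q -> p):
w0: successors {w0, w1, w3, w4, w5, w6, w7}; q -> p there: w0:F, w1:F, w3:T, w4:T, w5:T, w6:T, w7:T. ✗
w1: successors {w1, w3, w5, w7}; q -> p there: w1:F, w3:T, w5:T, w7:T. ✗
w2: successors {w0, w1, w3, w5, w7}; q -> p there: w0:F, w1:F, w3:T, w5:T, w7:T. ✗
w3: successors {w1, w3, w7}; q -> p there: w1:F, w3:T, w7:T. ✗
w4: successors {w4, w5, w6, w7}; q -> p there: w4:T, w5:T, w6:T, w7:T. ✓
w5: successors {w0, w1, w2, w6, w7}; q -> p there: w0:F, w1:F, w2:F, w6:T, w7:T. ✗
w6: successors {w0, w1, w3, w5, w6, w7}; q -> p there: w0:F, w1:F, w3:T, w5:T, w6:T, w7:T. ✗
w7: successors {w1, w2, w3, w5, w6, w7}; q -> p there: w1:F, w2:F, w3:T, w5:T, w6:T, w7:T. ✗
— 1 world.

2 and 1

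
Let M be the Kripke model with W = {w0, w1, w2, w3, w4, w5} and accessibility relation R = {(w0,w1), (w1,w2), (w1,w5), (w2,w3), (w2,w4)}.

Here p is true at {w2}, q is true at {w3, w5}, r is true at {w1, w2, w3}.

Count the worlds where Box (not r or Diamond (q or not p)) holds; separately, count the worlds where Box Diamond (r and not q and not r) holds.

5 and 3

For Box (not r or Diamond (q or not p)):
w0: successors {w1}; not r or Diamond (q or not p) there: w1:T. ✓
w1: successors {w2, w5}; not r or Diamond (q or not p) there: w2:T, w5:T. ✓
w2: successors {w3, w4}; not r or Diamond (q or not p) there: w3:F, w4:T. ✗
w3: no successors, so Box (not r or Diamond (q or not p)) holds vacuously. ✓
w4: no successors, so Box (not r or Diamond (q or not p)) holds vacuously. ✓
w5: no successors, so Box (not r or Diamond (q or not p)) holds vacuously. ✓
— 5 worlds.
For Box Diamond (r and not q and not r):
w0: successors {w1}; Diamond (r and not q and not r) there: w1:F. ✗
w1: successors {w2, w5}; Diamond (r and not q and not r) there: w2:F, w5:F. ✗
w2: successors {w3, w4}; Diamond (r and not q and not r) there: w3:F, w4:F. ✗
w3: no successors, so Box Diamond (r and not q and not r) holds vacuously. ✓
w4: no successors, so Box Diamond (r and not q and not r) holds vacuously. ✓
w5: no successors, so Box Diamond (r and not q and not r) holds vacuously. ✓
— 3 worlds.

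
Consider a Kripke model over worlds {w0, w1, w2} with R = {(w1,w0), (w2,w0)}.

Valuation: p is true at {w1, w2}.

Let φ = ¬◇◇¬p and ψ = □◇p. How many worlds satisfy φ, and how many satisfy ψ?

3 and 1

For ¬◇◇¬p:
w0: ◇◇¬p is F. ✓
w1: ◇◇¬p is F. ✓
w2: ◇◇¬p is F. ✓
— 3 worlds.
For □◇p:
w0: no successors, so □◇p holds vacuously. ✓
w1: successors {w0}; ◇p there: w0:F. ✗
w2: successors {w0}; ◇p there: w0:F. ✗
— 1 world.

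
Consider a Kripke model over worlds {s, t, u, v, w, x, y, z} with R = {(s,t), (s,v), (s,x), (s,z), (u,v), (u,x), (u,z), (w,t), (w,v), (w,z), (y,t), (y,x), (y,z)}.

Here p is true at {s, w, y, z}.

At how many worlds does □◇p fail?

s: successors {t, v, x, z}; ◇p there: t:F, v:F, x:F, z:F. ✗
t: no successors, so □◇p holds vacuously. ✓
u: successors {v, x, z}; ◇p there: v:F, x:F, z:F. ✗
v: no successors, so □◇p holds vacuously. ✓
w: successors {t, v, z}; ◇p there: t:F, v:F, z:F. ✗
x: no successors, so □◇p holds vacuously. ✓
y: successors {t, x, z}; ◇p there: t:F, x:F, z:F. ✗
z: no successors, so □◇p holds vacuously. ✓
Satisfying worlds: {t, v, x, z}.
So □◇p fails at the other 4 worlds.

4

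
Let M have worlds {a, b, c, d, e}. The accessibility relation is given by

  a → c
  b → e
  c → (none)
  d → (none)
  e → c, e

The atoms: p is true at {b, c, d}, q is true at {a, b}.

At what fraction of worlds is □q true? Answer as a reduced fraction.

2/5

a: successors {c}; q there: c:F. ✗
b: successors {e}; q there: e:F. ✗
c: no successors, so □q holds vacuously. ✓
d: no successors, so □q holds vacuously. ✓
e: successors {c, e}; q there: c:F, e:F. ✗
That's 2 of 5 worlds, so 2/5.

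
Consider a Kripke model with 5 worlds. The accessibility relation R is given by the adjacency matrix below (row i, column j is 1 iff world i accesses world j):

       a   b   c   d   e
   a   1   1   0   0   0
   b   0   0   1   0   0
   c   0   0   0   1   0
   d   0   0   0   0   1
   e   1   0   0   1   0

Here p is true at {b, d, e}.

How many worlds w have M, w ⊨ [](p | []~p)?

2

a: successors {a, b}; p | []~p there: a:F, b:T. ✗
b: successors {c}; p | []~p there: c:F. ✗
c: successors {d}; p | []~p there: d:T. ✓
d: successors {e}; p | []~p there: e:T. ✓
e: successors {a, d}; p | []~p there: a:F, d:T. ✗
Satisfying worlds: {c, d}.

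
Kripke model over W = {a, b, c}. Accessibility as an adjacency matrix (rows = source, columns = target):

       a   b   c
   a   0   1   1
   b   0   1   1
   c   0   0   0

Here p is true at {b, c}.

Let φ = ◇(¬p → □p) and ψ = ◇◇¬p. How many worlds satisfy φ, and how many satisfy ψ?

2 and 0

For ◇(¬p → □p):
a: successors {b, c}; ¬p → □p there: b:T, c:T. ✓
b: successors {b, c}; ¬p → □p there: b:T, c:T. ✓
c: no successors, so ◇(¬p → □p) fails. ✗
— 2 worlds.
For ◇◇¬p:
a: successors {b, c}; ◇¬p there: b:F, c:F. ✗
b: successors {b, c}; ◇¬p there: b:F, c:F. ✗
c: no successors, so ◇◇¬p fails. ✗
— 0 worlds.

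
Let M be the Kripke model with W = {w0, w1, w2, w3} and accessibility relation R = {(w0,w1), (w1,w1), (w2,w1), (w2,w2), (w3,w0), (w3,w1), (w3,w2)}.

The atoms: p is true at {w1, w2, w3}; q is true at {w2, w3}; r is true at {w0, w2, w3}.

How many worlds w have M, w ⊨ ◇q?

w0: successors {w1}; q there: w1:F. ✗
w1: successors {w1}; q there: w1:F. ✗
w2: successors {w1, w2}; q there: w1:F, w2:T. ✓
w3: successors {w0, w1, w2}; q there: w0:F, w1:F, w2:T. ✓
Satisfying worlds: {w2, w3}.

2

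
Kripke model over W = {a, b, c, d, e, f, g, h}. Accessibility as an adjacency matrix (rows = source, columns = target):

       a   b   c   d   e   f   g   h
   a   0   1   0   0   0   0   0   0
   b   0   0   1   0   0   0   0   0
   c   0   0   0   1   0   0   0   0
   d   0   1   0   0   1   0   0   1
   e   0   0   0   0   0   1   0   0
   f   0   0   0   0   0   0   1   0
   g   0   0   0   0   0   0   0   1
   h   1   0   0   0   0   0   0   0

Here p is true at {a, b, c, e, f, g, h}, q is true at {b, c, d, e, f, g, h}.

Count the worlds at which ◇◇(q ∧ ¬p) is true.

a: successors {b}; ◇(q ∧ ¬p) there: b:F. ✗
b: successors {c}; ◇(q ∧ ¬p) there: c:T. ✓
c: successors {d}; ◇(q ∧ ¬p) there: d:F. ✗
d: successors {b, e, h}; ◇(q ∧ ¬p) there: b:F, e:F, h:F. ✗
e: successors {f}; ◇(q ∧ ¬p) there: f:F. ✗
f: successors {g}; ◇(q ∧ ¬p) there: g:F. ✗
g: successors {h}; ◇(q ∧ ¬p) there: h:F. ✗
h: successors {a}; ◇(q ∧ ¬p) there: a:F. ✗
Satisfying worlds: {b}.

1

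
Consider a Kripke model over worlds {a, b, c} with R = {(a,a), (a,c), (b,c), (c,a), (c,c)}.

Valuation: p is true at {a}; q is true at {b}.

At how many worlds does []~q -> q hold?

a: []~q is T, q is F. ✗
b: []~q is T, q is T. ✓
c: []~q is T, q is F. ✗
Satisfying worlds: {b}.

1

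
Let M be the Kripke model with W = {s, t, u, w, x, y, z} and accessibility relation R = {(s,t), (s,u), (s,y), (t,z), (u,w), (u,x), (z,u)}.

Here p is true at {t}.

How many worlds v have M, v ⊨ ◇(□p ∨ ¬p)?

4

s: successors {t, u, y}; □p ∨ ¬p there: t:F, u:T, y:T. ✓
t: successors {z}; □p ∨ ¬p there: z:T. ✓
u: successors {w, x}; □p ∨ ¬p there: w:T, x:T. ✓
w: no successors, so ◇(□p ∨ ¬p) fails. ✗
x: no successors, so ◇(□p ∨ ¬p) fails. ✗
y: no successors, so ◇(□p ∨ ¬p) fails. ✗
z: successors {u}; □p ∨ ¬p there: u:T. ✓
Satisfying worlds: {s, t, u, z}.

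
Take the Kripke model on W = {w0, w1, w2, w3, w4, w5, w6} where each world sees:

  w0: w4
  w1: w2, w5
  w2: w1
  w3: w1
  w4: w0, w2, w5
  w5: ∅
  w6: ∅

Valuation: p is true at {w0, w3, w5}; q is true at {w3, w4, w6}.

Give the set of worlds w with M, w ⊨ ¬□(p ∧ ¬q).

{w0, w1, w2, w3, w4}

w0: □(p ∧ ¬q) is F. ✓
w1: □(p ∧ ¬q) is F. ✓
w2: □(p ∧ ¬q) is F. ✓
w3: □(p ∧ ¬q) is F. ✓
w4: □(p ∧ ¬q) is F. ✓
w5: □(p ∧ ¬q) is T. ✗
w6: □(p ∧ ¬q) is T. ✗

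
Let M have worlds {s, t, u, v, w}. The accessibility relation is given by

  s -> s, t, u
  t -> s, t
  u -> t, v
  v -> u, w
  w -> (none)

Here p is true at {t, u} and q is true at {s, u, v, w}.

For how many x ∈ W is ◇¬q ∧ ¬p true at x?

s: ◇¬q is T, ¬p is T. ✓
t: ◇¬q is T, ¬p is F. ✗
u: ◇¬q is T, ¬p is F. ✗
v: ◇¬q is F, ¬p is T. ✗
w: ◇¬q is F, ¬p is T. ✗
Satisfying worlds: {s}.

1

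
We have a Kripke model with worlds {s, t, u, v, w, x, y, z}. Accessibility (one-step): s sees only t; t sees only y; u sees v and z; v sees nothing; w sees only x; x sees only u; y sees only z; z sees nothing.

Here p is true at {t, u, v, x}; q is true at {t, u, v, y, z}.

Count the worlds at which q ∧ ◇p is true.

1

s: q is F, ◇p is T. ✗
t: q is T, ◇p is F. ✗
u: q is T, ◇p is T. ✓
v: q is T, ◇p is F. ✗
w: q is F, ◇p is T. ✗
x: q is F, ◇p is T. ✗
y: q is T, ◇p is F. ✗
z: q is T, ◇p is F. ✗
Satisfying worlds: {u}.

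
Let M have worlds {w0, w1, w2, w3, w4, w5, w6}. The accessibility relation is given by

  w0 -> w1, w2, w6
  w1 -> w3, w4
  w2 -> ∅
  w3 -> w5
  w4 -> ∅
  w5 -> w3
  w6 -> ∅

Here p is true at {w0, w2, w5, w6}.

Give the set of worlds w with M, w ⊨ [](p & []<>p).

w0: successors {w1, w2, w6}; p & []<>p there: w1:F, w2:T, w6:T. ✗
w1: successors {w3, w4}; p & []<>p there: w3:F, w4:F. ✗
w2: no successors, so [](p & []<>p) holds vacuously. ✓
w3: successors {w5}; p & []<>p there: w5:T. ✓
w4: no successors, so [](p & []<>p) holds vacuously. ✓
w5: successors {w3}; p & []<>p there: w3:F. ✗
w6: no successors, so [](p & []<>p) holds vacuously. ✓

{w2, w3, w4, w6}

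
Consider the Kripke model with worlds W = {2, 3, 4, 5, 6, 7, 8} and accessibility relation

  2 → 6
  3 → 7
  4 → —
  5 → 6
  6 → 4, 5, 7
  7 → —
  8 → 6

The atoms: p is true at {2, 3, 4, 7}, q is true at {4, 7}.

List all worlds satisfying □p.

2: successors {6}; p there: 6:F. ✗
3: successors {7}; p there: 7:T. ✓
4: no successors, so □p holds vacuously. ✓
5: successors {6}; p there: 6:F. ✗
6: successors {4, 5, 7}; p there: 4:T, 5:F, 7:T. ✗
7: no successors, so □p holds vacuously. ✓
8: successors {6}; p there: 6:F. ✗

{3, 4, 7}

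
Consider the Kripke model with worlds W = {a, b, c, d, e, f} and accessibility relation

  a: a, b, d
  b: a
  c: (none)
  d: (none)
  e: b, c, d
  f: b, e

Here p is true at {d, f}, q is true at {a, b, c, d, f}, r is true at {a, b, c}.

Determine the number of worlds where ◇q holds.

4

a: successors {a, b, d}; q there: a:T, b:T, d:T. ✓
b: successors {a}; q there: a:T. ✓
c: no successors, so ◇q fails. ✗
d: no successors, so ◇q fails. ✗
e: successors {b, c, d}; q there: b:T, c:T, d:T. ✓
f: successors {b, e}; q there: b:T, e:F. ✓
Satisfying worlds: {a, b, e, f}.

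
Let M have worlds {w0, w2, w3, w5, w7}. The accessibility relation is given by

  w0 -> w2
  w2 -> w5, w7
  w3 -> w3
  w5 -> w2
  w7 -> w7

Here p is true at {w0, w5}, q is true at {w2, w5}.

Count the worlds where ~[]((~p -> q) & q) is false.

w0: []((~p -> q) & q) is T. ✗
w2: []((~p -> q) & q) is F. ✓
w3: []((~p -> q) & q) is F. ✓
w5: []((~p -> q) & q) is T. ✗
w7: []((~p -> q) & q) is F. ✓
Satisfying worlds: {w2, w3, w7}.
So ~[]((~p -> q) & q) fails at the other 2 worlds.

2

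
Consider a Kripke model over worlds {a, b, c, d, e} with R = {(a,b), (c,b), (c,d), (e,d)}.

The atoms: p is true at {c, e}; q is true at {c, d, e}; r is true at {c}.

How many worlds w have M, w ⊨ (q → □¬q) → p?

a: q → □¬q is T, p is F. ✗
b: q → □¬q is T, p is F. ✗
c: q → □¬q is F, p is T. ✓
d: q → □¬q is T, p is F. ✗
e: q → □¬q is F, p is T. ✓
Satisfying worlds: {c, e}.

2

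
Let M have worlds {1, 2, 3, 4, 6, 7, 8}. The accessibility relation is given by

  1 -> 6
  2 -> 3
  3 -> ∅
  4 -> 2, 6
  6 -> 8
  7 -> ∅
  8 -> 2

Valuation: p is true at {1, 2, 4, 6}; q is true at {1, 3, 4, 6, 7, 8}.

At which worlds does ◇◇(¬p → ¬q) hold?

{6}

1: successors {6}; ◇(¬p → ¬q) there: 6:F. ✗
2: successors {3}; ◇(¬p → ¬q) there: 3:F. ✗
3: no successors, so ◇◇(¬p → ¬q) fails. ✗
4: successors {2, 6}; ◇(¬p → ¬q) there: 2:F, 6:F. ✗
6: successors {8}; ◇(¬p → ¬q) there: 8:T. ✓
7: no successors, so ◇◇(¬p → ¬q) fails. ✗
8: successors {2}; ◇(¬p → ¬q) there: 2:F. ✗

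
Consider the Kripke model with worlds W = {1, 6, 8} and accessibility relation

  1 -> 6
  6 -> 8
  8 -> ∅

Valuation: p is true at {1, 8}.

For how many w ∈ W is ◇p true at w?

1

1: successors {6}; p there: 6:F. ✗
6: successors {8}; p there: 8:T. ✓
8: no successors, so ◇p fails. ✗
Satisfying worlds: {6}.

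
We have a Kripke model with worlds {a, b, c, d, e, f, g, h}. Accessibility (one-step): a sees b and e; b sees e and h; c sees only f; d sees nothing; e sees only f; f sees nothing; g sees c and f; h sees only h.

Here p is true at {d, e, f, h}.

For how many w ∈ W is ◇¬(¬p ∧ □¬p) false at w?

a: successors {b, e}; ¬(¬p ∧ □¬p) there: b:T, e:T. ✓
b: successors {e, h}; ¬(¬p ∧ □¬p) there: e:T, h:T. ✓
c: successors {f}; ¬(¬p ∧ □¬p) there: f:T. ✓
d: no successors, so ◇¬(¬p ∧ □¬p) fails. ✗
e: successors {f}; ¬(¬p ∧ □¬p) there: f:T. ✓
f: no successors, so ◇¬(¬p ∧ □¬p) fails. ✗
g: successors {c, f}; ¬(¬p ∧ □¬p) there: c:T, f:T. ✓
h: successors {h}; ¬(¬p ∧ □¬p) there: h:T. ✓
Satisfying worlds: {a, b, c, e, g, h}.
So ◇¬(¬p ∧ □¬p) fails at the other 2 worlds.

2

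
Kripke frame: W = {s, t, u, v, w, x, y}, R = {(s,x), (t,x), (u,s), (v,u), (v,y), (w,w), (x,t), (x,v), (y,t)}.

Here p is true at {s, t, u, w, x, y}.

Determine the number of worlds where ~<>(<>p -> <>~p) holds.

s: <>(<>p -> <>~p) is T. ✗
t: <>(<>p -> <>~p) is T. ✗
u: <>(<>p -> <>~p) is F. ✓
v: <>(<>p -> <>~p) is F. ✓
w: <>(<>p -> <>~p) is F. ✓
x: <>(<>p -> <>~p) is F. ✓
y: <>(<>p -> <>~p) is F. ✓
Satisfying worlds: {u, v, w, x, y}.

5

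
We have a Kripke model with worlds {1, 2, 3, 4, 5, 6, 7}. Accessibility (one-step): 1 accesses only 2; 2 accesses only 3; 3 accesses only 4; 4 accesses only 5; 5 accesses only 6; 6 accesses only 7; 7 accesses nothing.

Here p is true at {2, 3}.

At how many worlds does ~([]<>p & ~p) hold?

5

1: []<>p & ~p is T. ✗
2: []<>p & ~p is F. ✓
3: []<>p & ~p is F. ✓
4: []<>p & ~p is F. ✓
5: []<>p & ~p is F. ✓
6: []<>p & ~p is F. ✓
7: []<>p & ~p is T. ✗
Satisfying worlds: {2, 3, 4, 5, 6}.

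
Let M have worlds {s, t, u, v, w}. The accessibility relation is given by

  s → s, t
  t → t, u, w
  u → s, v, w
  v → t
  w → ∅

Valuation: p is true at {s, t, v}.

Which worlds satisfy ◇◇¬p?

{s, t, v}

s: successors {s, t}; ◇¬p there: s:F, t:T. ✓
t: successors {t, u, w}; ◇¬p there: t:T, u:T, w:F. ✓
u: successors {s, v, w}; ◇¬p there: s:F, v:F, w:F. ✗
v: successors {t}; ◇¬p there: t:T. ✓
w: no successors, so ◇◇¬p fails. ✗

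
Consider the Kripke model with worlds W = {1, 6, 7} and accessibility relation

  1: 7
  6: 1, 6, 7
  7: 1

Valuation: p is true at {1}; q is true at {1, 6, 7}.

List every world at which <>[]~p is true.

1: successors {7}; []~p there: 7:F. ✗
6: successors {1, 6, 7}; []~p there: 1:T, 6:F, 7:F. ✓
7: successors {1}; []~p there: 1:T. ✓

{6, 7}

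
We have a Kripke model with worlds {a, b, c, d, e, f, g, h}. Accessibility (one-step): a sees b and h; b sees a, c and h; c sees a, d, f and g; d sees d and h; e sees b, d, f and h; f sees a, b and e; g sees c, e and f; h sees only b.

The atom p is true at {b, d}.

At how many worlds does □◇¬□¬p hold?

a: successors {b, h}; ◇¬□¬p there: b:T, h:F. ✗
b: successors {a, c, h}; ◇¬□¬p there: a:T, c:T, h:F. ✗
c: successors {a, d, f, g}; ◇¬□¬p there: a:T, d:T, f:T, g:T. ✓
d: successors {d, h}; ◇¬□¬p there: d:T, h:F. ✗
e: successors {b, d, f, h}; ◇¬□¬p there: b:T, d:T, f:T, h:F. ✗
f: successors {a, b, e}; ◇¬□¬p there: a:T, b:T, e:T. ✓
g: successors {c, e, f}; ◇¬□¬p there: c:T, e:T, f:T. ✓
h: successors {b}; ◇¬□¬p there: b:T. ✓
Satisfying worlds: {c, f, g, h}.

4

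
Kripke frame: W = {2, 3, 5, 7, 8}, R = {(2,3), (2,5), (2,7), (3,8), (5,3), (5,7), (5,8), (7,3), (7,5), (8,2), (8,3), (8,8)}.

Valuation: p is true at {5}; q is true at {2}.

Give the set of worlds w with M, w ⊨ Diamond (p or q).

{2, 7, 8}

2: successors {3, 5, 7}; p or q there: 3:F, 5:T, 7:F. ✓
3: successors {8}; p or q there: 8:F. ✗
5: successors {3, 7, 8}; p or q there: 3:F, 7:F, 8:F. ✗
7: successors {3, 5}; p or q there: 3:F, 5:T. ✓
8: successors {2, 3, 8}; p or q there: 2:T, 3:F, 8:F. ✓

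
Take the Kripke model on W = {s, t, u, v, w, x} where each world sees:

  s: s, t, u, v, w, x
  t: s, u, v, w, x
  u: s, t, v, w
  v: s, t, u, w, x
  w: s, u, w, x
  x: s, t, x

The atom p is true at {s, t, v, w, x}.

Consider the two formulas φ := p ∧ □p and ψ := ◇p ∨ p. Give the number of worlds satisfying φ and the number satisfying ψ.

For p ∧ □p:
s: p is T, □p is F. ✗
t: p is T, □p is F. ✗
u: p is F, □p is T. ✗
v: p is T, □p is F. ✗
w: p is T, □p is F. ✗
x: p is T, □p is T. ✓
— 1 world.
For ◇p ∨ p:
s: ◇p is T, p is T. ✓
t: ◇p is T, p is T. ✓
u: ◇p is T, p is F. ✓
v: ◇p is T, p is T. ✓
w: ◇p is T, p is T. ✓
x: ◇p is T, p is T. ✓
— 6 worlds.

1 and 6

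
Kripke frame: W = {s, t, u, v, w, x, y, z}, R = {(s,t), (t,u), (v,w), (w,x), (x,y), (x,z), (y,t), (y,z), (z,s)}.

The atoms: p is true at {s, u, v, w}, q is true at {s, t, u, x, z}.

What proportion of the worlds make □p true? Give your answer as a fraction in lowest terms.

1/2

s: successors {t}; p there: t:F. ✗
t: successors {u}; p there: u:T. ✓
u: no successors, so □p holds vacuously. ✓
v: successors {w}; p there: w:T. ✓
w: successors {x}; p there: x:F. ✗
x: successors {y, z}; p there: y:F, z:F. ✗
y: successors {t, z}; p there: t:F, z:F. ✗
z: successors {s}; p there: s:T. ✓
That's 4 of 8 worlds, so 4/8 = 1/2.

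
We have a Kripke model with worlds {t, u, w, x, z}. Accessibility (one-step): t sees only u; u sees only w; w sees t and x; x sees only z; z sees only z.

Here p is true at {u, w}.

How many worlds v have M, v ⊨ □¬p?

t: successors {u}; ¬p there: u:F. ✗
u: successors {w}; ¬p there: w:F. ✗
w: successors {t, x}; ¬p there: t:T, x:T. ✓
x: successors {z}; ¬p there: z:T. ✓
z: successors {z}; ¬p there: z:T. ✓
Satisfying worlds: {w, x, z}.

3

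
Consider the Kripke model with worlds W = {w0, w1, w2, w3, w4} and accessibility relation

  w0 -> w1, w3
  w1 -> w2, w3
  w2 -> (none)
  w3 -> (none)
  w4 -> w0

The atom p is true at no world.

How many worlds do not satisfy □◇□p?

2

w0: successors {w1, w3}; ◇□p there: w1:T, w3:F. ✗
w1: successors {w2, w3}; ◇□p there: w2:F, w3:F. ✗
w2: no successors, so □◇□p holds vacuously. ✓
w3: no successors, so □◇□p holds vacuously. ✓
w4: successors {w0}; ◇□p there: w0:T. ✓
Satisfying worlds: {w2, w3, w4}.
So □◇□p fails at the other 2 worlds.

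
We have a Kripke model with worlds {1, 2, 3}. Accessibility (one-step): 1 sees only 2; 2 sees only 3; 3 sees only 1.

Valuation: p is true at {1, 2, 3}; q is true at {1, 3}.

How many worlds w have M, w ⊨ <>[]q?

1: successors {2}; []q there: 2:T. ✓
2: successors {3}; []q there: 3:T. ✓
3: successors {1}; []q there: 1:F. ✗
Satisfying worlds: {1, 2}.

2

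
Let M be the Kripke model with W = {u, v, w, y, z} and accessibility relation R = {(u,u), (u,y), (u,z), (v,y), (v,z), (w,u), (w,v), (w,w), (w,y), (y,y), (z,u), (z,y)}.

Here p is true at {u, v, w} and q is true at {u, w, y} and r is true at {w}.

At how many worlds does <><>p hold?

4

u: successors {u, y, z}; <>p there: u:T, y:F, z:T. ✓
v: successors {y, z}; <>p there: y:F, z:T. ✓
w: successors {u, v, w, y}; <>p there: u:T, v:F, w:T, y:F. ✓
y: successors {y}; <>p there: y:F. ✗
z: successors {u, y}; <>p there: u:T, y:F. ✓
Satisfying worlds: {u, v, w, z}.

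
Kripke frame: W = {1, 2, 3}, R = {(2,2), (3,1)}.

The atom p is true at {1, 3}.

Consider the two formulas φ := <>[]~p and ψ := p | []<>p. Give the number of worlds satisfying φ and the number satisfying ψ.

2 and 2

For <>[]~p:
1: no successors, so <>[]~p fails. ✗
2: successors {2}; []~p there: 2:T. ✓
3: successors {1}; []~p there: 1:T. ✓
— 2 worlds.
For p | []<>p:
1: p is T, []<>p is T. ✓
2: p is F, []<>p is F. ✗
3: p is T, []<>p is F. ✓
— 2 worlds.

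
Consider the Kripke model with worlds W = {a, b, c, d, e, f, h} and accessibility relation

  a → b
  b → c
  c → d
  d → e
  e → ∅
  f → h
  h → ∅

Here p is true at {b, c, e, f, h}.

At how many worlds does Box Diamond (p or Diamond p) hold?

a: successors {b}; Diamond (p or Diamond p) there: b:T. ✓
b: successors {c}; Diamond (p or Diamond p) there: c:T. ✓
c: successors {d}; Diamond (p or Diamond p) there: d:T. ✓
d: successors {e}; Diamond (p or Diamond p) there: e:F. ✗
e: no successors, so Box Diamond (p or Diamond p) holds vacuously. ✓
f: successors {h}; Diamond (p or Diamond p) there: h:F. ✗
h: no successors, so Box Diamond (p or Diamond p) holds vacuously. ✓
Satisfying worlds: {a, b, c, e, h}.

5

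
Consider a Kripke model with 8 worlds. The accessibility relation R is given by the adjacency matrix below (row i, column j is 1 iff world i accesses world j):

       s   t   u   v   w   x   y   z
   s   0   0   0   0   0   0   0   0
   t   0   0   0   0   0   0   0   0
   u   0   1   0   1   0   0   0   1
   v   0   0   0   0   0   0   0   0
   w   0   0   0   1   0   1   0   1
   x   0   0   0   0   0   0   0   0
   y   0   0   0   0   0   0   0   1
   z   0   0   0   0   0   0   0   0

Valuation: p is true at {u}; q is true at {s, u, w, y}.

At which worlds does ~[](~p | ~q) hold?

∅

s: [](~p | ~q) is T. ✗
t: [](~p | ~q) is T. ✗
u: [](~p | ~q) is T. ✗
v: [](~p | ~q) is T. ✗
w: [](~p | ~q) is T. ✗
x: [](~p | ~q) is T. ✗
y: [](~p | ~q) is T. ✗
z: [](~p | ~q) is T. ✗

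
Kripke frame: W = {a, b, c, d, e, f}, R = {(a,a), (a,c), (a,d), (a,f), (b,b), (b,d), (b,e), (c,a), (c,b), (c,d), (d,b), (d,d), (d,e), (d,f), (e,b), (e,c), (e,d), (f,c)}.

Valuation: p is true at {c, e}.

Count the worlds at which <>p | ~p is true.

a: <>p is T, ~p is T. ✓
b: <>p is T, ~p is T. ✓
c: <>p is F, ~p is F. ✗
d: <>p is T, ~p is T. ✓
e: <>p is T, ~p is F. ✓
f: <>p is T, ~p is T. ✓
Satisfying worlds: {a, b, d, e, f}.

5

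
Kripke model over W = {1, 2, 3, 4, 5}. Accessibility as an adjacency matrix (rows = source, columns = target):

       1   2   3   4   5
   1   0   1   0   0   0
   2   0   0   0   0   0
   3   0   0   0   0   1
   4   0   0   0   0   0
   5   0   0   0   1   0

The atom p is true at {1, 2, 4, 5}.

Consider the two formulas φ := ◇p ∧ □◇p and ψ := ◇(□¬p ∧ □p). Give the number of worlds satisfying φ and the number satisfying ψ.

1 and 2

For ◇p ∧ □◇p:
1: ◇p is T, □◇p is F. ✗
2: ◇p is F, □◇p is T. ✗
3: ◇p is T, □◇p is T. ✓
4: ◇p is F, □◇p is T. ✗
5: ◇p is T, □◇p is F. ✗
— 1 world.
For ◇(□¬p ∧ □p):
1: successors {2}; □¬p ∧ □p there: 2:T. ✓
2: no successors, so ◇(□¬p ∧ □p) fails. ✗
3: successors {5}; □¬p ∧ □p there: 5:F. ✗
4: no successors, so ◇(□¬p ∧ □p) fails. ✗
5: successors {4}; □¬p ∧ □p there: 4:T. ✓
— 2 worlds.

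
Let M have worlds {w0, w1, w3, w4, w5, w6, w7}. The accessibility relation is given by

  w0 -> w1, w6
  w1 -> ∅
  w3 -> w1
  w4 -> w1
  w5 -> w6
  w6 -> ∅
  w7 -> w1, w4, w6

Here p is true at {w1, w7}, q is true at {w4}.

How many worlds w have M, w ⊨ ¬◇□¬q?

w0: ◇□¬q is T. ✗
w1: ◇□¬q is F. ✓
w3: ◇□¬q is T. ✗
w4: ◇□¬q is T. ✗
w5: ◇□¬q is T. ✗
w6: ◇□¬q is F. ✓
w7: ◇□¬q is T. ✗
Satisfying worlds: {w1, w6}.

2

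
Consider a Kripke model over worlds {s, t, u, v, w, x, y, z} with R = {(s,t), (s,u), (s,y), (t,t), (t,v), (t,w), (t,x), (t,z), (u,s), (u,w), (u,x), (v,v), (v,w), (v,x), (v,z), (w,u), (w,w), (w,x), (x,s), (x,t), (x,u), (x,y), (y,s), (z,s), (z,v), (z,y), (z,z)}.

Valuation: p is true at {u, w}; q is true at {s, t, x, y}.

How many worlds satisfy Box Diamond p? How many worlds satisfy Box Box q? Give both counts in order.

3 and 0

For Box Diamond p:
s: successors {t, u, y}; Diamond p there: t:T, u:T, y:F. ✗
t: successors {t, v, w, x, z}; Diamond p there: t:T, v:T, w:T, x:T, z:F. ✗
u: successors {s, w, x}; Diamond p there: s:T, w:T, x:T. ✓
v: successors {v, w, x, z}; Diamond p there: v:T, w:T, x:T, z:F. ✗
w: successors {u, w, x}; Diamond p there: u:T, w:T, x:T. ✓
x: successors {s, t, u, y}; Diamond p there: s:T, t:T, u:T, y:F. ✗
y: successors {s}; Diamond p there: s:T. ✓
z: successors {s, v, y, z}; Diamond p there: s:T, v:T, y:F, z:F. ✗
— 3 worlds.
For Box Box q:
s: successors {t, u, y}; Box q there: t:F, u:F, y:T. ✗
t: successors {t, v, w, x, z}; Box q there: t:F, v:F, w:F, x:F, z:F. ✗
u: successors {s, w, x}; Box q there: s:F, w:F, x:F. ✗
v: successors {v, w, x, z}; Box q there: v:F, w:F, x:F, z:F. ✗
w: successors {u, w, x}; Box q there: u:F, w:F, x:F. ✗
x: successors {s, t, u, y}; Box q there: s:F, t:F, u:F, y:T. ✗
y: successors {s}; Box q there: s:F. ✗
z: successors {s, v, y, z}; Box q there: s:F, v:F, y:T, z:F. ✗
— 0 worlds.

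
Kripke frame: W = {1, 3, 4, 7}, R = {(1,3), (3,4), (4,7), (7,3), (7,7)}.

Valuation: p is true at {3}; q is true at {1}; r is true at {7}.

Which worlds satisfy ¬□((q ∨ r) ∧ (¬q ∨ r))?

{1, 3, 7}

1: □((q ∨ r) ∧ (¬q ∨ r)) is F. ✓
3: □((q ∨ r) ∧ (¬q ∨ r)) is F. ✓
4: □((q ∨ r) ∧ (¬q ∨ r)) is T. ✗
7: □((q ∨ r) ∧ (¬q ∨ r)) is F. ✓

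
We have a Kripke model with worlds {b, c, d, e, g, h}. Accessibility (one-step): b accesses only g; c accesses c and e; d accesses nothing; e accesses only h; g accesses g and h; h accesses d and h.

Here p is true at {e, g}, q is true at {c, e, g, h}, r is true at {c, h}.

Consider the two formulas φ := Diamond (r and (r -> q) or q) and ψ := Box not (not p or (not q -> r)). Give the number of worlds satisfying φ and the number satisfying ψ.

For Diamond (r and (r -> q) or q):
b: successors {g}; r and (r -> q) or q there: g:T. ✓
c: successors {c, e}; r and (r -> q) or q there: c:T, e:T. ✓
d: no successors, so Diamond (r and (r -> q) or q) fails. ✗
e: successors {h}; r and (r -> q) or q there: h:T. ✓
g: successors {g, h}; r and (r -> q) or q there: g:T, h:T. ✓
h: successors {d, h}; r and (r -> q) or q there: d:F, h:T. ✓
— 5 worlds.
For Box not (not p or (not q -> r)):
b: successors {g}; not (not p or (not q -> r)) there: g:F. ✗
c: successors {c, e}; not (not p or (not q -> r)) there: c:F, e:F. ✗
d: no successors, so Box not (not p or (not q -> r)) holds vacuously. ✓
e: successors {h}; not (not p or (not q -> r)) there: h:F. ✗
g: successors {g, h}; not (not p or (not q -> r)) there: g:F, h:F. ✗
h: successors {d, h}; not (not p or (not q -> r)) there: d:F, h:F. ✗
— 1 world.

5 and 1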